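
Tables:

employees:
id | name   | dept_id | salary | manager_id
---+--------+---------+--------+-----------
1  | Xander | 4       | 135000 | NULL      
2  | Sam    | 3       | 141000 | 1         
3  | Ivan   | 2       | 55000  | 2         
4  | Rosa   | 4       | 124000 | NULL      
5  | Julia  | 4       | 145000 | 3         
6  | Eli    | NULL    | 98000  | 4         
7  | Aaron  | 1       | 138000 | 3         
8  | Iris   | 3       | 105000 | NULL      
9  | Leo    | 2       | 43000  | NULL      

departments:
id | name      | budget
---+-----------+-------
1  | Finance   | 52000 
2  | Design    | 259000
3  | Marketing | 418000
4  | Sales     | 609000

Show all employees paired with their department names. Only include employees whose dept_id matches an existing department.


INNER JOIN keeps only employees rows whose dept_id matches an id in departments. Walk through each employee:
  - employee 1 (Xander): dept_id=4 -> matches Sales
  - employee 2 (Sam): dept_id=3 -> matches Marketing
  - employee 3 (Ivan): dept_id=2 -> matches Design
  - employee 4 (Rosa): dept_id=4 -> matches Sales
  - employee 5 (Julia): dept_id=4 -> matches Sales
  - employee 6 (Eli): dept_id=NULL, no match -> dropped
  - employee 7 (Aaron): dept_id=1 -> matches Finance
  - employee 8 (Iris): dept_id=3 -> matches Marketing
  - employee 9 (Leo): dept_id=2 -> matches Design
So 1 of 9 rows is dropped.

SQL:
SELECT a.name, b.name AS department
FROM employees a
INNER JOIN departments b ON a.dept_id = b.id

Result:
name   | department
-------+-----------
Xander | Sales     
Sam    | Marketing 
Ivan   | Design    
Rosa   | Sales     
Julia  | Sales     
Aaron  | Finance   
Iris   | Marketing 
Leo    | Design    


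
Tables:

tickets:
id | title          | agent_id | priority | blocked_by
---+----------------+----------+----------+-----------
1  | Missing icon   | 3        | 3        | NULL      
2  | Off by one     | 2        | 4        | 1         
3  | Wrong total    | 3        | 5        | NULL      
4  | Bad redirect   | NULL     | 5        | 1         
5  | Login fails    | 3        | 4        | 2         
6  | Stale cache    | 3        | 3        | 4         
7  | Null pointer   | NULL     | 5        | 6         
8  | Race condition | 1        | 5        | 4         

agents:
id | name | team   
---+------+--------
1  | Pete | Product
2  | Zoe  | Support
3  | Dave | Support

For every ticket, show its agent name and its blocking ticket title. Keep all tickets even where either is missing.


Two LEFT JOINs from the same base table tickets: one to agents via agent_id, one to tickets itself via blocked_by. Both are LEFT so every ticket is preserved.
Match against agents:
  - ticket 1 (Missing icon): agent_id=3 -> matches Dave
  - ticket 2 (Off by one): agent_id=2 -> matches Zoe
  - ticket 3 (Wrong total): agent_id=3 -> matches Dave
  - ticket 4 (Bad redirect): agent_id=NULL, no match -> kept with NULL
  - ticket 5 (Login fails): agent_id=3 -> matches Dave
  - ticket 6 (Stale cache): agent_id=3 -> matches Dave
  - ticket 7 (Null pointer): agent_id=NULL, no match -> kept with NULL
  - ticket 8 (Race condition): agent_id=1 -> matches Pete
Match against tickets (self):
  - ticket 1 (Missing icon): blocked_by=NULL -> NULL
  - ticket 2 (Off by one): blocked_by=1 -> Missing icon
  - ticket 3 (Wrong total): blocked_by=NULL -> NULL
  - ticket 4 (Bad redirect): blocked_by=1 -> Missing icon
  - ticket 5 (Login fails): blocked_by=2 -> Off by one
  - ticket 6 (Stale cache): blocked_by=4 -> Bad redirect
  - ticket 7 (Null pointer): blocked_by=6 -> Stale cache
  - ticket 8 (Race condition): blocked_by=4 -> Bad redirect

SQL:
SELECT a.title, b.name AS agent, c.title AS blocked_by
FROM tickets a
LEFT JOIN agents b ON a.agent_id = b.id
LEFT JOIN tickets c ON a.blocked_by = c.id

Result:
title          | agent | blocked_by  
---------------+-------+-------------
Missing icon   | Dave  | NULL        
Off by one     | Zoe   | Missing icon
Wrong total    | Dave  | NULL        
Bad redirect   | NULL  | Missing icon
Login fails    | Dave  | Off by one  
Stale cache    | Dave  | Bad redirect
Null pointer   | NULL  | Stale cache 
Race condition | Pete  | Bad redirect


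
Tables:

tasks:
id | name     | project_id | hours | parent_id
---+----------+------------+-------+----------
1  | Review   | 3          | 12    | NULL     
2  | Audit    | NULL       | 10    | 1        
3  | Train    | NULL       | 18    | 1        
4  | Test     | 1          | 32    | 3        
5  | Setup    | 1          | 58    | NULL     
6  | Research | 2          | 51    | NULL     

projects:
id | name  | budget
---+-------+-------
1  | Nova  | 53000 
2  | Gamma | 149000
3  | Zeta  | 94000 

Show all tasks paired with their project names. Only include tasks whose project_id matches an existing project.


INNER JOIN keeps only tasks rows whose project_id matches an id in projects. Walk through each task:
  - task 1 (Review): project_id=3 -> matches Zeta
  - task 2 (Audit): project_id=NULL, no match -> dropped
  - task 3 (Train): project_id=NULL, no match -> dropped
  - task 4 (Test): project_id=1 -> matches Nova
  - task 5 (Setup): project_id=1 -> matches Nova
  - task 6 (Research): project_id=2 -> matches Gamma
So 2 of 6 rows are dropped.

SQL:
SELECT a.name, b.name AS project
FROM tasks a
INNER JOIN projects b ON a.project_id = b.id

Result:
name     | project
---------+--------
Review   | Zeta   
Test     | Nova   
Setup    | Nova   
Research | Gamma  


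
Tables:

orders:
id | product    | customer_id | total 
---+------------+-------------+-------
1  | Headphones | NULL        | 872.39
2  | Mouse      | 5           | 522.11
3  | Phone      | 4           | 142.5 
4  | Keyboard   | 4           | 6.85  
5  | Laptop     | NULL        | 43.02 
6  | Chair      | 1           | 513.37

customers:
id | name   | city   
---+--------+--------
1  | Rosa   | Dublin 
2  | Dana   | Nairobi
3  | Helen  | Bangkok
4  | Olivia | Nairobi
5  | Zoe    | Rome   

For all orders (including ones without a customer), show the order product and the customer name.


LEFT JOIN keeps every row from orders (the left table); where customer_id has no match in customers, the customer columns become NULL. Walk through each order:
  - order 1 (Headphones): customer_id=NULL, no match -> kept with NULL
  - order 2 (Mouse): customer_id=5 -> matches Zoe
  - order 3 (Phone): customer_id=4 -> matches Olivia
  - order 4 (Keyboard): customer_id=4 -> matches Olivia
  - order 5 (Laptop): customer_id=NULL, no match -> kept with NULL
  - order 6 (Chair): customer_id=1 -> matches Rosa
All 6 rows appear; 2 have NULL customer.

SQL:
SELECT a.product, b.name AS customer
FROM orders a
LEFT JOIN customers b ON a.customer_id = b.id

Result:
product    | customer
-----------+---------
Headphones | NULL    
Mouse      | Zoe     
Phone      | Olivia  
Keyboard   | Olivia  
Laptop     | NULL    
Chair      | Rosa    


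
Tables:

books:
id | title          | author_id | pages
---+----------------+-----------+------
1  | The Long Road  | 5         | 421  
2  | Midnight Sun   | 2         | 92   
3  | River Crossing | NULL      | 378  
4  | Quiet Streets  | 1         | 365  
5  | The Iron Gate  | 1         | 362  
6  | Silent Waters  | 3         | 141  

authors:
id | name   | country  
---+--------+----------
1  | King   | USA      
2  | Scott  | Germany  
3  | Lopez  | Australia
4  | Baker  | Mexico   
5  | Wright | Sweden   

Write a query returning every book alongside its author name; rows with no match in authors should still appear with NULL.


LEFT JOIN keeps every row from books (the left table); where author_id has no match in authors, the author columns become NULL. Walk through each book:
  - book 1 (The Long Road): author_id=5 -> matches Wright
  - book 2 (Midnight Sun): author_id=2 -> matches Scott
  - book 3 (River Crossing): author_id=NULL, no match -> kept with NULL
  - book 4 (Quiet Streets): author_id=1 -> matches King
  - book 5 (The Iron Gate): author_id=1 -> matches King
  - book 6 (Silent Waters): author_id=3 -> matches Lopez
All 6 rows appear; 1 has NULL author.

SQL:
SELECT a.title, b.name AS author
FROM books a
LEFT JOIN authors b ON a.author_id = b.id

Result:
title          | author
---------------+-------
The Long Road  | Wright
Midnight Sun   | Scott 
River Crossing | NULL  
Quiet Streets  | King  
The Iron Gate  | King  
Silent Waters  | Lopez 


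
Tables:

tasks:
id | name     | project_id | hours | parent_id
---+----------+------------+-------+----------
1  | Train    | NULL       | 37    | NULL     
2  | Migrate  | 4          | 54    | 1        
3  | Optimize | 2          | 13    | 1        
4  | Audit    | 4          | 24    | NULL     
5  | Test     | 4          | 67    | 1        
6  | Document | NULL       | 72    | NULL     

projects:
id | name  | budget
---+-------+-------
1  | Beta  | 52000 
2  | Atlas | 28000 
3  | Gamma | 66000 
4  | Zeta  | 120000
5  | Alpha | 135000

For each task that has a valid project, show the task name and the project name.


INNER JOIN keeps only tasks rows whose project_id matches an id in projects. Walk through each task:
  - task 1 (Train): project_id=NULL, no match -> dropped
  - task 2 (Migrate): project_id=4 -> matches Zeta
  - task 3 (Optimize): project_id=2 -> matches Atlas
  - task 4 (Audit): project_id=4 -> matches Zeta
  - task 5 (Test): project_id=4 -> matches Zeta
  - task 6 (Document): project_id=NULL, no match -> dropped
So 2 of 6 rows are dropped.

SQL:
SELECT a.name, b.name AS project
FROM tasks a
INNER JOIN projects b ON a.project_id = b.id

Result:
name     | project
---------+--------
Migrate  | Zeta   
Optimize | Atlas  
Audit    | Zeta   
Test     | Zeta   


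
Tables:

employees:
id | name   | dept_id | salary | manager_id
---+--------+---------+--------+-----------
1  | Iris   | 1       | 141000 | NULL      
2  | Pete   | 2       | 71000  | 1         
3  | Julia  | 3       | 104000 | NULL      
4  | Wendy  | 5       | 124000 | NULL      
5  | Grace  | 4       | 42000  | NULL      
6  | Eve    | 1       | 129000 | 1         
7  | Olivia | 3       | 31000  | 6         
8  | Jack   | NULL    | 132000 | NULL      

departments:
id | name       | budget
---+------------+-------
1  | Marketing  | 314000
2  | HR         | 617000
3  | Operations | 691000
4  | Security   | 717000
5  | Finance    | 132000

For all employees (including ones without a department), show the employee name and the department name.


LEFT JOIN keeps every row from employees (the left table); where dept_id has no match in departments, the department columns become NULL. Walk through each employee:
  - employee 1 (Iris): dept_id=1 -> matches Marketing
  - employee 2 (Pete): dept_id=2 -> matches HR
  - employee 3 (Julia): dept_id=3 -> matches Operations
  - employee 4 (Wendy): dept_id=5 -> matches Finance
  - employee 5 (Grace): dept_id=4 -> matches Security
  - employee 6 (Eve): dept_id=1 -> matches Marketing
  - employee 7 (Olivia): dept_id=3 -> matches Operations
  - employee 8 (Jack): dept_id=NULL, no match -> kept with NULL
All 8 rows appear; 1 has NULL department.

SQL:
SELECT a.name, b.name AS department
FROM employees a
LEFT JOIN departments b ON a.dept_id = b.id

Result:
name   | department
-------+-----------
Iris   | Marketing 
Pete   | HR        
Julia  | Operations
Wendy  | Finance   
Grace  | Security  
Eve    | Marketing 
Olivia | Operations
Jack   | NULL      


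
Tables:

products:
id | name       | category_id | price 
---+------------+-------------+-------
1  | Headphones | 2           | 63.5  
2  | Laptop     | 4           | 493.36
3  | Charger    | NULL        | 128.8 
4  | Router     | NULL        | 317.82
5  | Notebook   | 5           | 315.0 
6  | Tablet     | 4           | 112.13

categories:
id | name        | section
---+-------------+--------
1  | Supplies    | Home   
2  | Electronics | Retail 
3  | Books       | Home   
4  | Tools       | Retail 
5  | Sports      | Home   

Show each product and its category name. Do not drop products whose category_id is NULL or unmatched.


LEFT JOIN keeps every row from products (the left table); where category_id has no match in categories, the category columns become NULL. Walk through each product:
  - product 1 (Headphones): category_id=2 -> matches Electronics
  - product 2 (Laptop): category_id=4 -> matches Tools
  - product 3 (Charger): category_id=NULL, no match -> kept with NULL
  - product 4 (Router): category_id=NULL, no match -> kept with NULL
  - product 5 (Notebook): category_id=5 -> matches Sports
  - product 6 (Tablet): category_id=4 -> matches Tools
All 6 rows appear; 2 have NULL category.

SQL:
SELECT a.name, b.name AS category
FROM products a
LEFT JOIN categories b ON a.category_id = b.id

Result:
name       | category   
-----------+------------
Headphones | Electronics
Laptop     | Tools      
Charger    | NULL       
Router     | NULL       
Notebook   | Sports     
Tablet     | Tools      


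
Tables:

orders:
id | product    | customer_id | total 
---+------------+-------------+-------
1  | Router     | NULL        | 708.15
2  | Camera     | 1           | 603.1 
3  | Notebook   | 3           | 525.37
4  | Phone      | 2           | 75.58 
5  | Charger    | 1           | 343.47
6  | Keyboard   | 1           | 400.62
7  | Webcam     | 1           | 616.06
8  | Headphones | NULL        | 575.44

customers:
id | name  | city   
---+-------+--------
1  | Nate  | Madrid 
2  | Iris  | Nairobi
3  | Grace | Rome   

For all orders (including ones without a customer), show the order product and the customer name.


LEFT JOIN keeps every row from orders (the left table); where customer_id has no match in customers, the customer columns become NULL. Walk through each order:
  - order 1 (Router): customer_id=NULL, no match -> kept with NULL
  - order 2 (Camera): customer_id=1 -> matches Nate
  - order 3 (Notebook): customer_id=3 -> matches Grace
  - order 4 (Phone): customer_id=2 -> matches Iris
  - order 5 (Charger): customer_id=1 -> matches Nate
  - order 6 (Keyboard): customer_id=1 -> matches Nate
  - order 7 (Webcam): customer_id=1 -> matches Nate
  - order 8 (Headphones): customer_id=NULL, no match -> kept with NULL
All 8 rows appear; 2 have NULL customer.

SQL:
SELECT a.product, b.name AS customer
FROM orders a
LEFT JOIN customers b ON a.customer_id = b.id

Result:
product    | customer
-----------+---------
Router     | NULL    
Camera     | Nate    
Notebook   | Grace   
Phone      | Iris    
Charger    | Nate    
Keyboard   | Nate    
Webcam     | Nate    
Headphones | NULL    


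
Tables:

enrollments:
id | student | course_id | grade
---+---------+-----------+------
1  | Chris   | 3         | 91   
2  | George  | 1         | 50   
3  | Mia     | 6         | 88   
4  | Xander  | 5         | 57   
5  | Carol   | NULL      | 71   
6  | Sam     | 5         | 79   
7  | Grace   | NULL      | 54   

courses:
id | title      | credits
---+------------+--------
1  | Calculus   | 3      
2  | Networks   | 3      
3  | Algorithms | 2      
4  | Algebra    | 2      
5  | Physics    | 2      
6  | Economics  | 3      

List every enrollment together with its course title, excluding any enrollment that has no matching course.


INNER JOIN keeps only enrollments rows whose course_id matches an id in courses. Walk through each enrollment:
  - enrollment 1 (Chris): course_id=3 -> matches Algorithms
  - enrollment 2 (George): course_id=1 -> matches Calculus
  - enrollment 3 (Mia): course_id=6 -> matches Economics
  - enrollment 4 (Xander): course_id=5 -> matches Physics
  - enrollment 5 (Carol): course_id=NULL, no match -> dropped
  - enrollment 6 (Sam): course_id=5 -> matches Physics
  - enrollment 7 (Grace): course_id=NULL, no match -> dropped
So 2 of 7 rows are dropped.

SQL:
SELECT a.student, b.title AS course
FROM enrollments a
INNER JOIN courses b ON a.course_id = b.id

Result:
student | course    
--------+-----------
Chris   | Algorithms
George  | Calculus  
Mia     | Economics 
Xander  | Physics   
Sam     | Physics   


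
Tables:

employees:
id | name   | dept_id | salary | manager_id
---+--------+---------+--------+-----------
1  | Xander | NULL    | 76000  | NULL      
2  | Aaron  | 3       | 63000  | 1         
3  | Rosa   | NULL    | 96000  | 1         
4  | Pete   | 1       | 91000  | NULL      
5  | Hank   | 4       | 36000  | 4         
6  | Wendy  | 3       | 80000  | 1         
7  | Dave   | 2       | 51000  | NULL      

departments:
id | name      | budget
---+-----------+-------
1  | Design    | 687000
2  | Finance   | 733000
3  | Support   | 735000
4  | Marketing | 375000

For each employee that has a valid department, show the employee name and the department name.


INNER JOIN keeps only employees rows whose dept_id matches an id in departments. Walk through each employee:
  - employee 1 (Xander): dept_id=NULL, no match -> dropped
  - employee 2 (Aaron): dept_id=3 -> matches Support
  - employee 3 (Rosa): dept_id=NULL, no match -> dropped
  - employee 4 (Pete): dept_id=1 -> matches Design
  - employee 5 (Hank): dept_id=4 -> matches Marketing
  - employee 6 (Wendy): dept_id=3 -> matches Support
  - employee 7 (Dave): dept_id=2 -> matches Finance
So 2 of 7 rows are dropped.

SQL:
SELECT a.name, b.name AS department
FROM employees a
INNER JOIN departments b ON a.dept_id = b.id

Result:
name  | department
------+-----------
Aaron | Support   
Pete  | Design    
Hank  | Marketing 
Wendy | Support   
Dave  | Finance   


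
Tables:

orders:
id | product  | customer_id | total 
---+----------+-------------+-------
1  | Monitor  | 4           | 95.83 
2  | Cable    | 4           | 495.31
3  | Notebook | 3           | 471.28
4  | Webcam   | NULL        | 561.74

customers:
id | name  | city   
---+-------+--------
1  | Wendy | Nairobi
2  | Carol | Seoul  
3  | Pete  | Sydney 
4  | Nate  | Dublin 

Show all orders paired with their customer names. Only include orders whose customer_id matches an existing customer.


INNER JOIN keeps only orders rows whose customer_id matches an id in customers. Walk through each order:
  - order 1 (Monitor): customer_id=4 -> matches Nate
  - order 2 (Cable): customer_id=4 -> matches Nate
  - order 3 (Notebook): customer_id=3 -> matches Pete
  - order 4 (Webcam): customer_id=NULL, no match -> dropped
So 1 of 4 rows is dropped.

SQL:
SELECT a.product, b.name AS customer
FROM orders a
INNER JOIN customers b ON a.customer_id = b.id

Result:
product  | customer
---------+---------
Monitor  | Nate    
Cable    | Nate    
Notebook | Pete    


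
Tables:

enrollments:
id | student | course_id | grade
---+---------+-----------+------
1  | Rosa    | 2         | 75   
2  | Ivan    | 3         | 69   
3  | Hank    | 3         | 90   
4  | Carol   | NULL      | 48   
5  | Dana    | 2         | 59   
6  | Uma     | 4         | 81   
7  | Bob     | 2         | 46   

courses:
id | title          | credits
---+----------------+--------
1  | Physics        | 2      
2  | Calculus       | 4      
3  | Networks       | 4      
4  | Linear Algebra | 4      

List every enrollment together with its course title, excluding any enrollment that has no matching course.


INNER JOIN keeps only enrollments rows whose course_id matches an id in courses. Walk through each enrollment:
  - enrollment 1 (Rosa): course_id=2 -> matches Calculus
  - enrollment 2 (Ivan): course_id=3 -> matches Networks
  - enrollment 3 (Hank): course_id=3 -> matches Networks
  - enrollment 4 (Carol): course_id=NULL, no match -> dropped
  - enrollment 5 (Dana): course_id=2 -> matches Calculus
  - enrollment 6 (Uma): course_id=4 -> matches Linear Algebra
  - enrollment 7 (Bob): course_id=2 -> matches Calculus
So 1 of 7 rows is dropped.

SQL:
SELECT a.student, b.title AS course
FROM enrollments a
INNER JOIN courses b ON a.course_id = b.id

Result:
student | course        
--------+---------------
Rosa    | Calculus      
Ivan    | Networks      
Hank    | Networks      
Dana    | Calculus      
Uma     | Linear Algebra
Bob     | Calculus      


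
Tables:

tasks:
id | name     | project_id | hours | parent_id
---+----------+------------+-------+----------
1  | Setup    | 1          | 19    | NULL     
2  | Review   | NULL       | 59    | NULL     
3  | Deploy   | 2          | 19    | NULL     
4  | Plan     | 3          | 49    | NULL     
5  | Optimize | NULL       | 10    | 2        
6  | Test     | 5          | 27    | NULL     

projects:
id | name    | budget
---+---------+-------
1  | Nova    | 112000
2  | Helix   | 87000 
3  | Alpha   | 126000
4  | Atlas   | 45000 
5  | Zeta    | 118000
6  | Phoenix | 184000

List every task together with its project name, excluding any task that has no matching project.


INNER JOIN keeps only tasks rows whose project_id matches an id in projects. Walk through each task:
  - task 1 (Setup): project_id=1 -> matches Nova
  - task 2 (Review): project_id=NULL, no match -> dropped
  - task 3 (Deploy): project_id=2 -> matches Helix
  - task 4 (Plan): project_id=3 -> matches Alpha
  - task 5 (Optimize): project_id=NULL, no match -> dropped
  - task 6 (Test): project_id=5 -> matches Zeta
So 2 of 6 rows are dropped.

SQL:
SELECT a.name, b.name AS project
FROM tasks a
INNER JOIN projects b ON a.project_id = b.id

Result:
name   | project
-------+--------
Setup  | Nova   
Deploy | Helix  
Plan   | Alpha  
Test   | Zeta   


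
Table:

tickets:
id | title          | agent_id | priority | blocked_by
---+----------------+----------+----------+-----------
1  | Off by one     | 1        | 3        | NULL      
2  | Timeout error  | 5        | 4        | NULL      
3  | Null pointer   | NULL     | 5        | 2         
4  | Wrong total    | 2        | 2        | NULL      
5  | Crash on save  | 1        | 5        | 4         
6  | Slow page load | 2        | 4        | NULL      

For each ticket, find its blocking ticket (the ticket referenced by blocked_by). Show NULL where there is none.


This is a self-join: tickets is joined to a second copy of itself, matching each row's blocked_by to another row's id. Use LEFT JOIN so rows with blocked_by=NULL are kept.
  - ticket 1 (Off by one): blocked_by=NULL -> NULL
  - ticket 2 (Timeout error): blocked_by=NULL -> NULL
  - ticket 3 (Null pointer): blocked_by=2 -> Timeout error
  - ticket 4 (Wrong total): blocked_by=NULL -> NULL
  - ticket 5 (Crash on save): blocked_by=4 -> Wrong total
  - ticket 6 (Slow page load): blocked_by=NULL -> NULL

SQL:
SELECT a.title AS item, b.title AS blocked_by
FROM tickets a
LEFT JOIN tickets b ON a.blocked_by = b.id

Result:
item           | blocked_by   
---------------+--------------
Off by one     | NULL         
Timeout error  | NULL         
Null pointer   | Timeout error
Wrong total    | NULL         
Crash on save  | Wrong total  
Slow page load | NULL         


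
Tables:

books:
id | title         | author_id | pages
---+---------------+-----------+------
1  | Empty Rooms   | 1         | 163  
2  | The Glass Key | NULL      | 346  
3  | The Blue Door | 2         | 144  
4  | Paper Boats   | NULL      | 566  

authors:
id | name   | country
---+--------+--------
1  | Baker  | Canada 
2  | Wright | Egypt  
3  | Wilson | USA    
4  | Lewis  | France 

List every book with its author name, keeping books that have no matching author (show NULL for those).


LEFT JOIN keeps every row from books (the left table); where author_id has no match in authors, the author columns become NULL. Walk through each book:
  - book 1 (Empty Rooms): author_id=1 -> matches Baker
  - book 2 (The Glass Key): author_id=NULL, no match -> kept with NULL
  - book 3 (The Blue Door): author_id=2 -> matches Wright
  - book 4 (Paper Boats): author_id=NULL, no match -> kept with NULL
All 4 rows appear; 2 have NULL author.

SQL:
SELECT a.title, b.name AS author
FROM books a
LEFT JOIN authors b ON a.author_id = b.id

Result:
title         | author
--------------+-------
Empty Rooms   | Baker 
The Glass Key | NULL  
The Blue Door | Wright
Paper Boats   | NULL  


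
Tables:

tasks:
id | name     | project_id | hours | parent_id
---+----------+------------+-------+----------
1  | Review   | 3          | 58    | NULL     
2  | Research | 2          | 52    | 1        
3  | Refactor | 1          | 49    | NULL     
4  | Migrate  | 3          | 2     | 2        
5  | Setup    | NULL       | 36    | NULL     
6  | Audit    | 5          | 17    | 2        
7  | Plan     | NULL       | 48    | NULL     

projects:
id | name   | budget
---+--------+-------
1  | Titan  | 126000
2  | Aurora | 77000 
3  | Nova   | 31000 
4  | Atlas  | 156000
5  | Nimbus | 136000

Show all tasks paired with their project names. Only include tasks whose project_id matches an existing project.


INNER JOIN keeps only tasks rows whose project_id matches an id in projects. Walk through each task:
  - task 1 (Review): project_id=3 -> matches Nova
  - task 2 (Research): project_id=2 -> matches Aurora
  - task 3 (Refactor): project_id=1 -> matches Titan
  - task 4 (Migrate): project_id=3 -> matches Nova
  - task 5 (Setup): project_id=NULL, no match -> dropped
  - task 6 (Audit): project_id=5 -> matches Nimbus
  - task 7 (Plan): project_id=NULL, no match -> dropped
So 2 of 7 rows are dropped.

SQL:
SELECT a.name, b.name AS project
FROM tasks a
INNER JOIN projects b ON a.project_id = b.id

Result:
name     | project
---------+--------
Review   | Nova   
Research | Aurora 
Refactor | Titan  
Migrate  | Nova   
Audit    | Nimbus 


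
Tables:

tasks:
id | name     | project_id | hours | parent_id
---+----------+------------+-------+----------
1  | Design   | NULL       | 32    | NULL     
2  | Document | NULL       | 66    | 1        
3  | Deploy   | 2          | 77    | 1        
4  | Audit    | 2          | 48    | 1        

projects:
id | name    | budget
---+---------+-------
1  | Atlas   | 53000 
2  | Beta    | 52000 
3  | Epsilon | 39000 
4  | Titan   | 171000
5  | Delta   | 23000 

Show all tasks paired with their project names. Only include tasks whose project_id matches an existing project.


INNER JOIN keeps only tasks rows whose project_id matches an id in projects. Walk through each task:
  - task 1 (Design): project_id=NULL, no match -> dropped
  - task 2 (Document): project_id=NULL, no match -> dropped
  - task 3 (Deploy): project_id=2 -> matches Beta
  - task 4 (Audit): project_id=2 -> matches Beta
So 2 of 4 rows are dropped.

SQL:
SELECT a.name, b.name AS project
FROM tasks a
INNER JOIN projects b ON a.project_id = b.id

Result:
name   | project
-------+--------
Deploy | Beta   
Audit  | Beta   


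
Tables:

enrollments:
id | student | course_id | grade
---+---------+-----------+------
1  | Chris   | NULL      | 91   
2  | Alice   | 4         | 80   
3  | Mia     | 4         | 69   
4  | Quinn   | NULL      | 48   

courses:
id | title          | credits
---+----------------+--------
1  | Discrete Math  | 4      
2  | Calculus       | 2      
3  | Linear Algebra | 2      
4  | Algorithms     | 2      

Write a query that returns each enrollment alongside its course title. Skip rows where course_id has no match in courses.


INNER JOIN keeps only enrollments rows whose course_id matches an id in courses. Walk through each enrollment:
  - enrollment 1 (Chris): course_id=NULL, no match -> dropped
  - enrollment 2 (Alice): course_id=4 -> matches Algorithms
  - enrollment 3 (Mia): course_id=4 -> matches Algorithms
  - enrollment 4 (Quinn): course_id=NULL, no match -> dropped
So 2 of 4 rows are dropped.

SQL:
SELECT a.student, b.title AS course
FROM enrollments a
INNER JOIN courses b ON a.course_id = b.id

Result:
student | course    
--------+-----------
Alice   | Algorithms
Mia     | Algorithms


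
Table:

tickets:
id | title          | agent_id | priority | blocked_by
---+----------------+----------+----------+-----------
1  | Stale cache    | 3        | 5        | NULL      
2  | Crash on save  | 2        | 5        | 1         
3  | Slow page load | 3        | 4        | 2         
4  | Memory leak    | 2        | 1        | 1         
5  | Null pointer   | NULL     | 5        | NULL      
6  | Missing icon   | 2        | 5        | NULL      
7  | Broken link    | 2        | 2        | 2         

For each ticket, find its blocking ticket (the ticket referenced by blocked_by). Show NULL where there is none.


This is a self-join: tickets is joined to a second copy of itself, matching each row's blocked_by to another row's id. Use LEFT JOIN so rows with blocked_by=NULL are kept.
  - ticket 1 (Stale cache): blocked_by=NULL -> NULL
  - ticket 2 (Crash on save): blocked_by=1 -> Stale cache
  - ticket 3 (Slow page load): blocked_by=2 -> Crash on save
  - ticket 4 (Memory leak): blocked_by=1 -> Stale cache
  - ticket 5 (Null pointer): blocked_by=NULL -> NULL
  - ticket 6 (Missing icon): blocked_by=NULL -> NULL
  - ticket 7 (Broken link): blocked_by=2 -> Crash on save

SQL:
SELECT a.title AS item, b.title AS blocked_by
FROM tickets a
LEFT JOIN tickets b ON a.blocked_by = b.id

Result:
item           | blocked_by   
---------------+--------------
Stale cache    | NULL         
Crash on save  | Stale cache  
Slow page load | Crash on save
Memory leak    | Stale cache  
Null pointer   | NULL         
Missing icon   | NULL         
Broken link    | Crash on save


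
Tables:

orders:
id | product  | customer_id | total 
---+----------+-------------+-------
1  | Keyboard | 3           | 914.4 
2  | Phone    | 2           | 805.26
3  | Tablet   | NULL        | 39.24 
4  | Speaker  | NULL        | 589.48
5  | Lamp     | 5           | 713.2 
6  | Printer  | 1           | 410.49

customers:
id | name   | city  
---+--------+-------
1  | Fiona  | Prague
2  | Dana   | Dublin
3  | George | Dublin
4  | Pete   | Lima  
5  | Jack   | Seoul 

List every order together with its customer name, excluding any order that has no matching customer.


INNER JOIN keeps only orders rows whose customer_id matches an id in customers. Walk through each order:
  - order 1 (Keyboard): customer_id=3 -> matches George
  - order 2 (Phone): customer_id=2 -> matches Dana
  - order 3 (Tablet): customer_id=NULL, no match -> dropped
  - order 4 (Speaker): customer_id=NULL, no match -> dropped
  - order 5 (Lamp): customer_id=5 -> matches Jack
  - order 6 (Printer): customer_id=1 -> matches Fiona
So 2 of 6 rows are dropped.

SQL:
SELECT a.product, b.name AS customer
FROM orders a
INNER JOIN customers b ON a.customer_id = b.id

Result:
product  | customer
---------+---------
Keyboard | George  
Phone    | Dana    
Lamp     | Jack    
Printer  | Fiona   


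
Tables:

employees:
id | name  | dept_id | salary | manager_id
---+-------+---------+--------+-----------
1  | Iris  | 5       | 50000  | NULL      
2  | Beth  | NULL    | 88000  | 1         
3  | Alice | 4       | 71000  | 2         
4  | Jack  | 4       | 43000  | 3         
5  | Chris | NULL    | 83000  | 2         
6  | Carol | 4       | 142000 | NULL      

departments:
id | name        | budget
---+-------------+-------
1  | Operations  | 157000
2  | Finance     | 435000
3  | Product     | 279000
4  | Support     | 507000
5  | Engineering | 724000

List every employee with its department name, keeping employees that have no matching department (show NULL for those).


LEFT JOIN keeps every row from employees (the left table); where dept_id has no match in departments, the department columns become NULL. Walk through each employee:
  - employee 1 (Iris): dept_id=5 -> matches Engineering
  - employee 2 (Beth): dept_id=NULL, no match -> kept with NULL
  - employee 3 (Alice): dept_id=4 -> matches Support
  - employee 4 (Jack): dept_id=4 -> matches Support
  - employee 5 (Chris): dept_id=NULL, no match -> kept with NULL
  - employee 6 (Carol): dept_id=4 -> matches Support
All 6 rows appear; 2 have NULL department.

SQL:
SELECT a.name, b.name AS department
FROM employees a
LEFT JOIN departments b ON a.dept_id = b.id

Result:
name  | department 
------+------------
Iris  | Engineering
Beth  | NULL       
Alice | Support    
Jack  | Support    
Chris | NULL       
Carol | Support    


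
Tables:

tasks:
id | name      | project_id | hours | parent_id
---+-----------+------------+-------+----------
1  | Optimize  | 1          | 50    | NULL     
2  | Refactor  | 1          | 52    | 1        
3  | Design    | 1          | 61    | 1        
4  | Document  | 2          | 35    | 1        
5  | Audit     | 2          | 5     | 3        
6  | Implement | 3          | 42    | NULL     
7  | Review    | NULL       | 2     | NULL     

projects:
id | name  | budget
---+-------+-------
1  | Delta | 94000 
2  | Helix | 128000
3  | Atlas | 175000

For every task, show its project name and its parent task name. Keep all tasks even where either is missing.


Two LEFT JOINs from the same base table tasks: one to projects via project_id, one to tasks itself via parent_id. Both are LEFT so every task is preserved.
Match against projects:
  - task 1 (Optimize): project_id=1 -> matches Delta
  - task 2 (Refactor): project_id=1 -> matches Delta
  - task 3 (Design): project_id=1 -> matches Delta
  - task 4 (Document): project_id=2 -> matches Helix
  - task 5 (Audit): project_id=2 -> matches Helix
  - task 6 (Implement): project_id=3 -> matches Atlas
  - task 7 (Review): project_id=NULL, no match -> kept with NULL
Match against tasks (self):
  - task 1 (Optimize): parent_id=NULL -> NULL
  - task 2 (Refactor): parent_id=1 -> Optimize
  - task 3 (Design): parent_id=1 -> Optimize
  - task 4 (Document): parent_id=1 -> Optimize
  - task 5 (Audit): parent_id=3 -> Design
  - task 6 (Implement): parent_id=NULL -> NULL
  - task 7 (Review): parent_id=NULL -> NULL

SQL:
SELECT a.name, b.name AS project, c.name AS parent
FROM tasks a
LEFT JOIN projects b ON a.project_id = b.id
LEFT JOIN tasks c ON a.parent_id = c.id

Result:
name      | project | parent  
----------+---------+---------
Optimize  | Delta   | NULL    
Refactor  | Delta   | Optimize
Design    | Delta   | Optimize
Document  | Helix   | Optimize
Audit     | Helix   | Design  
Implement | Atlas   | NULL    
Review    | NULL    | NULL    


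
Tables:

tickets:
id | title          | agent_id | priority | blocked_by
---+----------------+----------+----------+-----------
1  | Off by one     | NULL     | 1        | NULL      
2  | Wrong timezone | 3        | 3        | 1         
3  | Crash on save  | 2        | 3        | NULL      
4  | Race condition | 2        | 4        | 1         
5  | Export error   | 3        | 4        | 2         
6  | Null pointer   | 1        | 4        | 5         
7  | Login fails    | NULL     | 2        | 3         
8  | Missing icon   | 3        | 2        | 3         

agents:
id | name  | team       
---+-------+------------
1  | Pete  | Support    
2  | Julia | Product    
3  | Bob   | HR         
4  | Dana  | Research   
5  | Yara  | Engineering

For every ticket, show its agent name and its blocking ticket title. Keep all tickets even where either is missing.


Two LEFT JOINs from the same base table tickets: one to agents via agent_id, one to tickets itself via blocked_by. Both are LEFT so every ticket is preserved.
Match against agents:
  - ticket 1 (Off by one): agent_id=NULL, no match -> kept with NULL
  - ticket 2 (Wrong timezone): agent_id=3 -> matches Bob
  - ticket 3 (Crash on save): agent_id=2 -> matches Julia
  - ticket 4 (Race condition): agent_id=2 -> matches Julia
  - ticket 5 (Export error): agent_id=3 -> matches Bob
  - ticket 6 (Null pointer): agent_id=1 -> matches Pete
  - ticket 7 (Login fails): agent_id=NULL, no match -> kept with NULL
  - ticket 8 (Missing icon): agent_id=3 -> matches Bob
Match against tickets (self):
  - ticket 1 (Off by one): blocked_by=NULL -> NULL
  - ticket 2 (Wrong timezone): blocked_by=1 -> Off by one
  - ticket 3 (Crash on save): blocked_by=NULL -> NULL
  - ticket 4 (Race condition): blocked_by=1 -> Off by one
  - ticket 5 (Export error): blocked_by=2 -> Wrong timezone
  - ticket 6 (Null pointer): blocked_by=5 -> Export error
  - ticket 7 (Login fails): blocked_by=3 -> Crash on save
  - ticket 8 (Missing icon): blocked_by=3 -> Crash on save

SQL:
SELECT a.title, b.name AS agent, c.title AS blocked_by
FROM tickets a
LEFT JOIN agents b ON a.agent_id = b.id
LEFT JOIN tickets c ON a.blocked_by = c.id

Result:
title          | agent | blocked_by    
---------------+-------+---------------
Off by one     | NULL  | NULL          
Wrong timezone | Bob   | Off by one    
Crash on save  | Julia | NULL          
Race condition | Julia | Off by one    
Export error   | Bob   | Wrong timezone
Null pointer   | Pete  | Export error  
Login fails    | NULL  | Crash on save 
Missing icon   | Bob   | Crash on save 


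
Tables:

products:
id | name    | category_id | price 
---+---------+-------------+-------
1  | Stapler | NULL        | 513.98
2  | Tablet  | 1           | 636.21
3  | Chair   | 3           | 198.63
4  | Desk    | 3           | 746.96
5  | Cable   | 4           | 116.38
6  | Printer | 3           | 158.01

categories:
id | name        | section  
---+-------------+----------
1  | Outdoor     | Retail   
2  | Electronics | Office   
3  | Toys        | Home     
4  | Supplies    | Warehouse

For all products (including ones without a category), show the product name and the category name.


LEFT JOIN keeps every row from products (the left table); where category_id has no match in categories, the category columns become NULL. Walk through each product:
  - product 1 (Stapler): category_id=NULL, no match -> kept with NULL
  - product 2 (Tablet): category_id=1 -> matches Outdoor
  - product 3 (Chair): category_id=3 -> matches Toys
  - product 4 (Desk): category_id=3 -> matches Toys
  - product 5 (Cable): category_id=4 -> matches Supplies
  - product 6 (Printer): category_id=3 -> matches Toys
All 6 rows appear; 1 has NULL category.

SQL:
SELECT a.name, b.name AS category
FROM products a
LEFT JOIN categories b ON a.category_id = b.id

Result:
name    | category
--------+---------
Stapler | NULL    
Tablet  | Outdoor 
Chair   | Toys    
Desk    | Toys    
Cable   | Supplies
Printer | Toys    


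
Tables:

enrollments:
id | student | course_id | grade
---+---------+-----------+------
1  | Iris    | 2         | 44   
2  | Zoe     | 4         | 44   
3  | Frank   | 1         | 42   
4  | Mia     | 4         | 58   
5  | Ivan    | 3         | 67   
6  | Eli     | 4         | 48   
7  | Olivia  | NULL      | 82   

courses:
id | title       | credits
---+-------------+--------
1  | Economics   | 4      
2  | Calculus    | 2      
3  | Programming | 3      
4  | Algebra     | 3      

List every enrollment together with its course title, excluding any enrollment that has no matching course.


INNER JOIN keeps only enrollments rows whose course_id matches an id in courses. Walk through each enrollment:
  - enrollment 1 (Iris): course_id=2 -> matches Calculus
  - enrollment 2 (Zoe): course_id=4 -> matches Algebra
  - enrollment 3 (Frank): course_id=1 -> matches Economics
  - enrollment 4 (Mia): course_id=4 -> matches Algebra
  - enrollment 5 (Ivan): course_id=3 -> matches Programming
  - enrollment 6 (Eli): course_id=4 -> matches Algebra
  - enrollment 7 (Olivia): course_id=NULL, no match -> dropped
So 1 of 7 rows is dropped.

SQL:
SELECT a.student, b.title AS course
FROM enrollments a
INNER JOIN courses b ON a.course_id = b.id

Result:
student | course     
--------+------------
Iris    | Calculus   
Zoe     | Algebra    
Frank   | Economics  
Mia     | Algebra    
Ivan    | Programming
Eli     | Algebra    


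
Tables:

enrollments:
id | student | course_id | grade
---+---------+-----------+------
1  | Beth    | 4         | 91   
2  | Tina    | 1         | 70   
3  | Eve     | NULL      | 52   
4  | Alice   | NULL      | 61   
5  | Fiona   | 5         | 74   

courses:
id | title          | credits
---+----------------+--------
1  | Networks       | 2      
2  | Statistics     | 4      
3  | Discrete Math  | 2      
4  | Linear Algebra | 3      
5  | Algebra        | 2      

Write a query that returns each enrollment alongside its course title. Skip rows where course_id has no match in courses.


INNER JOIN keeps only enrollments rows whose course_id matches an id in courses. Walk through each enrollment:
  - enrollment 1 (Beth): course_id=4 -> matches Linear Algebra
  - enrollment 2 (Tina): course_id=1 -> matches Networks
  - enrollment 3 (Eve): course_id=NULL, no match -> dropped
  - enrollment 4 (Alice): course_id=NULL, no match -> dropped
  - enrollment 5 (Fiona): course_id=5 -> matches Algebra
So 2 of 5 rows are dropped.

SQL:
SELECT a.student, b.title AS course
FROM enrollments a
INNER JOIN courses b ON a.course_id = b.id

Result:
student | course        
--------+---------------
Beth    | Linear Algebra
Tina    | Networks      
Fiona   | Algebra       
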